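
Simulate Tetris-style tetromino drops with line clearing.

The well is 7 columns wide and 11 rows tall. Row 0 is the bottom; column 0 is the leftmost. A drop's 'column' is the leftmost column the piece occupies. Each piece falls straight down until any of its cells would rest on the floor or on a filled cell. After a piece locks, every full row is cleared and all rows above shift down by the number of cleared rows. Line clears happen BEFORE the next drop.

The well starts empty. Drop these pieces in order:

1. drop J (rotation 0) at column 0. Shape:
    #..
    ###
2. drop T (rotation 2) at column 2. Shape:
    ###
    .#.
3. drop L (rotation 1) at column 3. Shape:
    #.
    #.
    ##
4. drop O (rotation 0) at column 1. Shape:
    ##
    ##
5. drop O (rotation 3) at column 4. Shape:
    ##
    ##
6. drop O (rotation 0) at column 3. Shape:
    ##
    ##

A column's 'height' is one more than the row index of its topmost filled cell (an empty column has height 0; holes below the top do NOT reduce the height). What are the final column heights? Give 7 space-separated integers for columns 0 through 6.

Drop 1: J rot0 at col 0 lands with bottom-row=0; cleared 0 line(s) (total 0); column heights now [2 1 1 0 0 0 0], max=2
Drop 2: T rot2 at col 2 lands with bottom-row=0; cleared 0 line(s) (total 0); column heights now [2 1 2 2 2 0 0], max=2
Drop 3: L rot1 at col 3 lands with bottom-row=2; cleared 0 line(s) (total 0); column heights now [2 1 2 5 3 0 0], max=5
Drop 4: O rot0 at col 1 lands with bottom-row=2; cleared 0 line(s) (total 0); column heights now [2 4 4 5 3 0 0], max=5
Drop 5: O rot3 at col 4 lands with bottom-row=3; cleared 0 line(s) (total 0); column heights now [2 4 4 5 5 5 0], max=5
Drop 6: O rot0 at col 3 lands with bottom-row=5; cleared 0 line(s) (total 0); column heights now [2 4 4 7 7 5 0], max=7

Answer: 2 4 4 7 7 5 0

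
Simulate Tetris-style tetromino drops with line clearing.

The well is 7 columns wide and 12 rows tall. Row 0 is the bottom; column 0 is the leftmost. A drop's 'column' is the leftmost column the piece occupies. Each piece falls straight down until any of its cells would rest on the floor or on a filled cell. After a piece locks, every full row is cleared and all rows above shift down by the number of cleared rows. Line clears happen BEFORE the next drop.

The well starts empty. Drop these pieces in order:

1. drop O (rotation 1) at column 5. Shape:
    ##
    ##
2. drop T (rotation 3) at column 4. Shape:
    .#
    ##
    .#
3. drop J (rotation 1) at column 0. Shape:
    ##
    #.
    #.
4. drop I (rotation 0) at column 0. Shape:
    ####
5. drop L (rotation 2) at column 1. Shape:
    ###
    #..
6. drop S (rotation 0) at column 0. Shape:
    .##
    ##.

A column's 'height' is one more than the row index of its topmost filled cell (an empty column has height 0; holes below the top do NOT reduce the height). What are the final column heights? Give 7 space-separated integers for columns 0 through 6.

Drop 1: O rot1 at col 5 lands with bottom-row=0; cleared 0 line(s) (total 0); column heights now [0 0 0 0 0 2 2], max=2
Drop 2: T rot3 at col 4 lands with bottom-row=2; cleared 0 line(s) (total 0); column heights now [0 0 0 0 4 5 2], max=5
Drop 3: J rot1 at col 0 lands with bottom-row=0; cleared 0 line(s) (total 0); column heights now [3 3 0 0 4 5 2], max=5
Drop 4: I rot0 at col 0 lands with bottom-row=3; cleared 0 line(s) (total 0); column heights now [4 4 4 4 4 5 2], max=5
Drop 5: L rot2 at col 1 lands with bottom-row=4; cleared 0 line(s) (total 0); column heights now [4 6 6 6 4 5 2], max=6
Drop 6: S rot0 at col 0 lands with bottom-row=6; cleared 0 line(s) (total 0); column heights now [7 8 8 6 4 5 2], max=8

Answer: 7 8 8 6 4 5 2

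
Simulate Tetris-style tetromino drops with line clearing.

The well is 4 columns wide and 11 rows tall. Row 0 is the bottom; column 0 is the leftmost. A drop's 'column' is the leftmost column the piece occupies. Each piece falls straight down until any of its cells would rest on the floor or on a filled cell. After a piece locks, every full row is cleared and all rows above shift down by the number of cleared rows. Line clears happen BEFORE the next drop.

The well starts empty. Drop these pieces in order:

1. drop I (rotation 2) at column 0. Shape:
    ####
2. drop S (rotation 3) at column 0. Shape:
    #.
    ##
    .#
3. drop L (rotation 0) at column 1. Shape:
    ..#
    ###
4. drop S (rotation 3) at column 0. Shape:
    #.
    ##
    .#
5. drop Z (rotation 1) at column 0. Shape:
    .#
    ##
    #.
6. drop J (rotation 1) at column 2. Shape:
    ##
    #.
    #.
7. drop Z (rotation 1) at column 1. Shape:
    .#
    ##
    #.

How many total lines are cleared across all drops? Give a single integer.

Drop 1: I rot2 at col 0 lands with bottom-row=0; cleared 1 line(s) (total 1); column heights now [0 0 0 0], max=0
Drop 2: S rot3 at col 0 lands with bottom-row=0; cleared 0 line(s) (total 1); column heights now [3 2 0 0], max=3
Drop 3: L rot0 at col 1 lands with bottom-row=2; cleared 1 line(s) (total 2); column heights now [2 2 0 3], max=3
Drop 4: S rot3 at col 0 lands with bottom-row=2; cleared 0 line(s) (total 2); column heights now [5 4 0 3], max=5
Drop 5: Z rot1 at col 0 lands with bottom-row=5; cleared 0 line(s) (total 2); column heights now [7 8 0 3], max=8
Drop 6: J rot1 at col 2 lands with bottom-row=1; cleared 1 line(s) (total 3); column heights now [6 7 3 3], max=7
Drop 7: Z rot1 at col 1 lands with bottom-row=7; cleared 0 line(s) (total 3); column heights now [6 9 10 3], max=10

Answer: 3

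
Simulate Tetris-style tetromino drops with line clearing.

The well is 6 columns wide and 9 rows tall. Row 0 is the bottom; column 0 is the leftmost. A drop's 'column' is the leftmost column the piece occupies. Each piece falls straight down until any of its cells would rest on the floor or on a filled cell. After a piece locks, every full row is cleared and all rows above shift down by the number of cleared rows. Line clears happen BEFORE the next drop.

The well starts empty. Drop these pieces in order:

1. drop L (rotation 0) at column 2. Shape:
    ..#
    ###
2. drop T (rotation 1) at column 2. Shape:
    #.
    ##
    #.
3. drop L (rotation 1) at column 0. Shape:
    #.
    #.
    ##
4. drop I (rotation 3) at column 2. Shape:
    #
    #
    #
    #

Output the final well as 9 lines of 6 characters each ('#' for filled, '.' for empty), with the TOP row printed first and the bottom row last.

Answer: ......
..#...
..#...
..#...
..#...
..#...
#.##..
#.#.#.
#####.

Derivation:
Drop 1: L rot0 at col 2 lands with bottom-row=0; cleared 0 line(s) (total 0); column heights now [0 0 1 1 2 0], max=2
Drop 2: T rot1 at col 2 lands with bottom-row=1; cleared 0 line(s) (total 0); column heights now [0 0 4 3 2 0], max=4
Drop 3: L rot1 at col 0 lands with bottom-row=0; cleared 0 line(s) (total 0); column heights now [3 1 4 3 2 0], max=4
Drop 4: I rot3 at col 2 lands with bottom-row=4; cleared 0 line(s) (total 0); column heights now [3 1 8 3 2 0], max=8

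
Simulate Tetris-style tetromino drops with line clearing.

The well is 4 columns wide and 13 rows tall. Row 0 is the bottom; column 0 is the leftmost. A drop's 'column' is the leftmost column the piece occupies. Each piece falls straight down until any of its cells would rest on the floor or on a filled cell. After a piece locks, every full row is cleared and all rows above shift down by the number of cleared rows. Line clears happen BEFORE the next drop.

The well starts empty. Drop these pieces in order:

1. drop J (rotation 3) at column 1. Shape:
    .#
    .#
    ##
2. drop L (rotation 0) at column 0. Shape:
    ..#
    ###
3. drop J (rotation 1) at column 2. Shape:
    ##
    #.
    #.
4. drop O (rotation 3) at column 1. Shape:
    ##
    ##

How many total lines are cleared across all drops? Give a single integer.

Drop 1: J rot3 at col 1 lands with bottom-row=0; cleared 0 line(s) (total 0); column heights now [0 1 3 0], max=3
Drop 2: L rot0 at col 0 lands with bottom-row=3; cleared 0 line(s) (total 0); column heights now [4 4 5 0], max=5
Drop 3: J rot1 at col 2 lands with bottom-row=5; cleared 0 line(s) (total 0); column heights now [4 4 8 8], max=8
Drop 4: O rot3 at col 1 lands with bottom-row=8; cleared 0 line(s) (total 0); column heights now [4 10 10 8], max=10

Answer: 0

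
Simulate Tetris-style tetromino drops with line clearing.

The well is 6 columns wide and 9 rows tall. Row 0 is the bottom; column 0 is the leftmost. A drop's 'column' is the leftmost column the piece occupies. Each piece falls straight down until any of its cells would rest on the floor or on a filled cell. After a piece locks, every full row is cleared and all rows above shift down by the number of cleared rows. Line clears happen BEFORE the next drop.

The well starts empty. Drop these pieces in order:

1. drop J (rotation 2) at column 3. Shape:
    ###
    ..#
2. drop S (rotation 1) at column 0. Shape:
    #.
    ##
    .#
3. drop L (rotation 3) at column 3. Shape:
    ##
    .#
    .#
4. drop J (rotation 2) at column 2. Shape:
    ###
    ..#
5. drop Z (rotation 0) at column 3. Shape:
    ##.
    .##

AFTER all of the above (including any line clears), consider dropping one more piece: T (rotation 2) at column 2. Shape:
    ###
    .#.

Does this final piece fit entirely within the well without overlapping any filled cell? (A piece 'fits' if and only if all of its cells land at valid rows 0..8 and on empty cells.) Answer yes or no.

Answer: no

Derivation:
Drop 1: J rot2 at col 3 lands with bottom-row=0; cleared 0 line(s) (total 0); column heights now [0 0 0 2 2 2], max=2
Drop 2: S rot1 at col 0 lands with bottom-row=0; cleared 0 line(s) (total 0); column heights now [3 2 0 2 2 2], max=3
Drop 3: L rot3 at col 3 lands with bottom-row=2; cleared 0 line(s) (total 0); column heights now [3 2 0 5 5 2], max=5
Drop 4: J rot2 at col 2 lands with bottom-row=5; cleared 0 line(s) (total 0); column heights now [3 2 7 7 7 2], max=7
Drop 5: Z rot0 at col 3 lands with bottom-row=7; cleared 0 line(s) (total 0); column heights now [3 2 7 9 9 8], max=9
Test piece T rot2 at col 2 (width 3): heights before test = [3 2 7 9 9 8]; fits = False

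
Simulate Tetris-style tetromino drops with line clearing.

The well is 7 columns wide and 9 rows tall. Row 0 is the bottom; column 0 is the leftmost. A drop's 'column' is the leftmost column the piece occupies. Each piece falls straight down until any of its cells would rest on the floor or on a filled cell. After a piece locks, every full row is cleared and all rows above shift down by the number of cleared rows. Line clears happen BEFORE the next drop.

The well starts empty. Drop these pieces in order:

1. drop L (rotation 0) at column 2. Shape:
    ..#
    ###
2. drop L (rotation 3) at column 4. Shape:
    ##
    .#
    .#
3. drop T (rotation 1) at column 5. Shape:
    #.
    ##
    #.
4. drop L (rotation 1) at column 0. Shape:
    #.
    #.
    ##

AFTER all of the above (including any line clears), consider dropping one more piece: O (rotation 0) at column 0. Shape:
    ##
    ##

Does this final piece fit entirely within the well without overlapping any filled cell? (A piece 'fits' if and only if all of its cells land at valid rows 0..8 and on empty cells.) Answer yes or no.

Drop 1: L rot0 at col 2 lands with bottom-row=0; cleared 0 line(s) (total 0); column heights now [0 0 1 1 2 0 0], max=2
Drop 2: L rot3 at col 4 lands with bottom-row=0; cleared 0 line(s) (total 0); column heights now [0 0 1 1 3 3 0], max=3
Drop 3: T rot1 at col 5 lands with bottom-row=3; cleared 0 line(s) (total 0); column heights now [0 0 1 1 3 6 5], max=6
Drop 4: L rot1 at col 0 lands with bottom-row=0; cleared 0 line(s) (total 0); column heights now [3 1 1 1 3 6 5], max=6
Test piece O rot0 at col 0 (width 2): heights before test = [3 1 1 1 3 6 5]; fits = True

Answer: yes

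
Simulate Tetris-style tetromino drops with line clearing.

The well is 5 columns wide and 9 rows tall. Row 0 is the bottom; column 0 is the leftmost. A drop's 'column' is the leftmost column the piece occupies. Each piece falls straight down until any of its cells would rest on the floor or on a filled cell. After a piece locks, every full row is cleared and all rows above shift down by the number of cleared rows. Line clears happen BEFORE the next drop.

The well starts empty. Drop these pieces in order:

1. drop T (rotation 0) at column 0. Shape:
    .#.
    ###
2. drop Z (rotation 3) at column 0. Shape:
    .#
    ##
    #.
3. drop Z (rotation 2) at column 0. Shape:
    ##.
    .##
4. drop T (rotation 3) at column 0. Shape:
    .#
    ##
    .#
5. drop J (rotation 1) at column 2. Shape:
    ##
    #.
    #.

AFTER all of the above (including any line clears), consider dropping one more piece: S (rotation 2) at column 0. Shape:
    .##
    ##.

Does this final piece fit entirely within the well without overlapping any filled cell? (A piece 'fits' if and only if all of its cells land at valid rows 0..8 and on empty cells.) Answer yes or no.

Drop 1: T rot0 at col 0 lands with bottom-row=0; cleared 0 line(s) (total 0); column heights now [1 2 1 0 0], max=2
Drop 2: Z rot3 at col 0 lands with bottom-row=1; cleared 0 line(s) (total 0); column heights now [3 4 1 0 0], max=4
Drop 3: Z rot2 at col 0 lands with bottom-row=4; cleared 0 line(s) (total 0); column heights now [6 6 5 0 0], max=6
Drop 4: T rot3 at col 0 lands with bottom-row=6; cleared 0 line(s) (total 0); column heights now [8 9 5 0 0], max=9
Drop 5: J rot1 at col 2 lands with bottom-row=5; cleared 0 line(s) (total 0); column heights now [8 9 8 8 0], max=9
Test piece S rot2 at col 0 (width 3): heights before test = [8 9 8 8 0]; fits = False

Answer: no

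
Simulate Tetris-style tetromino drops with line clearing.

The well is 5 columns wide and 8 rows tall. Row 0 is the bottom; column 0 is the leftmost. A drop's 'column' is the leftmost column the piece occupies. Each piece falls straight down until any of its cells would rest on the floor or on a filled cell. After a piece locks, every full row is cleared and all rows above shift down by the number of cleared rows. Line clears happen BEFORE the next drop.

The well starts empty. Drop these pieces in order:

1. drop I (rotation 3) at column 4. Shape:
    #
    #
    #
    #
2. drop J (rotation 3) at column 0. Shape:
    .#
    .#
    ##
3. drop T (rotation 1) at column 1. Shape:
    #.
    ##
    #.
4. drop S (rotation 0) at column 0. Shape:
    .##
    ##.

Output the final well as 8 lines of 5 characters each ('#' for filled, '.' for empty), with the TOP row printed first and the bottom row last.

Answer: .##..
##...
.#...
.##..
.#..#
.#..#
.#..#
##..#

Derivation:
Drop 1: I rot3 at col 4 lands with bottom-row=0; cleared 0 line(s) (total 0); column heights now [0 0 0 0 4], max=4
Drop 2: J rot3 at col 0 lands with bottom-row=0; cleared 0 line(s) (total 0); column heights now [1 3 0 0 4], max=4
Drop 3: T rot1 at col 1 lands with bottom-row=3; cleared 0 line(s) (total 0); column heights now [1 6 5 0 4], max=6
Drop 4: S rot0 at col 0 lands with bottom-row=6; cleared 0 line(s) (total 0); column heights now [7 8 8 0 4], max=8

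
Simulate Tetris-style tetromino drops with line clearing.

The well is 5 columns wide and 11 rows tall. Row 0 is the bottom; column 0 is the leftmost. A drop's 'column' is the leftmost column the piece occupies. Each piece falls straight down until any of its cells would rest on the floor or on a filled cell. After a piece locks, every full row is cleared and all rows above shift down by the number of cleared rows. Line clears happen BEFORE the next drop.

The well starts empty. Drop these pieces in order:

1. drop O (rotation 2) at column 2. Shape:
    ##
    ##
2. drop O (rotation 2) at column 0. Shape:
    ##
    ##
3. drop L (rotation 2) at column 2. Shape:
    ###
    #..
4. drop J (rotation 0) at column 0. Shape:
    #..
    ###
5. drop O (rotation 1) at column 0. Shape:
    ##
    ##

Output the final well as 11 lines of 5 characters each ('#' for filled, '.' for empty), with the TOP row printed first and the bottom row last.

Drop 1: O rot2 at col 2 lands with bottom-row=0; cleared 0 line(s) (total 0); column heights now [0 0 2 2 0], max=2
Drop 2: O rot2 at col 0 lands with bottom-row=0; cleared 0 line(s) (total 0); column heights now [2 2 2 2 0], max=2
Drop 3: L rot2 at col 2 lands with bottom-row=2; cleared 0 line(s) (total 0); column heights now [2 2 4 4 4], max=4
Drop 4: J rot0 at col 0 lands with bottom-row=4; cleared 0 line(s) (total 0); column heights now [6 5 5 4 4], max=6
Drop 5: O rot1 at col 0 lands with bottom-row=6; cleared 0 line(s) (total 0); column heights now [8 8 5 4 4], max=8

Answer: .....
.....
.....
##...
##...
#....
###..
..###
..#..
####.
####.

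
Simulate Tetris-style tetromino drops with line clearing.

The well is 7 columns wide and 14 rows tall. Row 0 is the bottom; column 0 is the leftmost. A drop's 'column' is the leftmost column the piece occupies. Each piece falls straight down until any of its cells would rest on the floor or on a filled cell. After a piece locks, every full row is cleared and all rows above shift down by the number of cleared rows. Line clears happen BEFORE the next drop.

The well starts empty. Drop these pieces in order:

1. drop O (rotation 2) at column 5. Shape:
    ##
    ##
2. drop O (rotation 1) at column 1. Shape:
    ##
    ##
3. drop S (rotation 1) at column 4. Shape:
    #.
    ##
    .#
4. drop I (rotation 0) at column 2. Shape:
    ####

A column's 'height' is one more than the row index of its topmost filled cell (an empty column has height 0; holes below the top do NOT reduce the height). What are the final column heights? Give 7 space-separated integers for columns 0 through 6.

Drop 1: O rot2 at col 5 lands with bottom-row=0; cleared 0 line(s) (total 0); column heights now [0 0 0 0 0 2 2], max=2
Drop 2: O rot1 at col 1 lands with bottom-row=0; cleared 0 line(s) (total 0); column heights now [0 2 2 0 0 2 2], max=2
Drop 3: S rot1 at col 4 lands with bottom-row=2; cleared 0 line(s) (total 0); column heights now [0 2 2 0 5 4 2], max=5
Drop 4: I rot0 at col 2 lands with bottom-row=5; cleared 0 line(s) (total 0); column heights now [0 2 6 6 6 6 2], max=6

Answer: 0 2 6 6 6 6 2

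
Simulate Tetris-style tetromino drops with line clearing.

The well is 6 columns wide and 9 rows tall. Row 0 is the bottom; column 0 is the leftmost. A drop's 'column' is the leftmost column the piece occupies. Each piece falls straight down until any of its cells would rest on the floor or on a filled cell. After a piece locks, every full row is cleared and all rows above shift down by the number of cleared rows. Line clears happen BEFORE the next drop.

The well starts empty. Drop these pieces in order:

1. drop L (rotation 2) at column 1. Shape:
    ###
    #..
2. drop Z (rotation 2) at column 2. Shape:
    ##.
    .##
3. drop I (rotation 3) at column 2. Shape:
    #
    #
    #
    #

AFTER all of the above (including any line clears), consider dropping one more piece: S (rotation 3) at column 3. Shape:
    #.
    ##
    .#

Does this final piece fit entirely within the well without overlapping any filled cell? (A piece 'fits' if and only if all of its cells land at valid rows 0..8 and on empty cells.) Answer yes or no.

Answer: yes

Derivation:
Drop 1: L rot2 at col 1 lands with bottom-row=0; cleared 0 line(s) (total 0); column heights now [0 2 2 2 0 0], max=2
Drop 2: Z rot2 at col 2 lands with bottom-row=2; cleared 0 line(s) (total 0); column heights now [0 2 4 4 3 0], max=4
Drop 3: I rot3 at col 2 lands with bottom-row=4; cleared 0 line(s) (total 0); column heights now [0 2 8 4 3 0], max=8
Test piece S rot3 at col 3 (width 2): heights before test = [0 2 8 4 3 0]; fits = True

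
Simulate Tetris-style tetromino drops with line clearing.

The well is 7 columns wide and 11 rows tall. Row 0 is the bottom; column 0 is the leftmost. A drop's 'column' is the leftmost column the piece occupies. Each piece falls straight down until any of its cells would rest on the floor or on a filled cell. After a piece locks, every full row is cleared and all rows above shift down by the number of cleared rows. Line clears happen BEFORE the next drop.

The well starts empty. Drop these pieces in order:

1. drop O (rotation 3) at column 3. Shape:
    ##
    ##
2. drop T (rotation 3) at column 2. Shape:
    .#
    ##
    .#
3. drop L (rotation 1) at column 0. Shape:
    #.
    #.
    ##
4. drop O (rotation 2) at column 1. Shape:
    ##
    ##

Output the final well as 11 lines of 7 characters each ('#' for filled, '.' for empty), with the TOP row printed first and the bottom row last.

Drop 1: O rot3 at col 3 lands with bottom-row=0; cleared 0 line(s) (total 0); column heights now [0 0 0 2 2 0 0], max=2
Drop 2: T rot3 at col 2 lands with bottom-row=2; cleared 0 line(s) (total 0); column heights now [0 0 4 5 2 0 0], max=5
Drop 3: L rot1 at col 0 lands with bottom-row=0; cleared 0 line(s) (total 0); column heights now [3 1 4 5 2 0 0], max=5
Drop 4: O rot2 at col 1 lands with bottom-row=4; cleared 0 line(s) (total 0); column heights now [3 6 6 5 2 0 0], max=6

Answer: .......
.......
.......
.......
.......
.##....
.###...
..##...
#..#...
#..##..
##.##..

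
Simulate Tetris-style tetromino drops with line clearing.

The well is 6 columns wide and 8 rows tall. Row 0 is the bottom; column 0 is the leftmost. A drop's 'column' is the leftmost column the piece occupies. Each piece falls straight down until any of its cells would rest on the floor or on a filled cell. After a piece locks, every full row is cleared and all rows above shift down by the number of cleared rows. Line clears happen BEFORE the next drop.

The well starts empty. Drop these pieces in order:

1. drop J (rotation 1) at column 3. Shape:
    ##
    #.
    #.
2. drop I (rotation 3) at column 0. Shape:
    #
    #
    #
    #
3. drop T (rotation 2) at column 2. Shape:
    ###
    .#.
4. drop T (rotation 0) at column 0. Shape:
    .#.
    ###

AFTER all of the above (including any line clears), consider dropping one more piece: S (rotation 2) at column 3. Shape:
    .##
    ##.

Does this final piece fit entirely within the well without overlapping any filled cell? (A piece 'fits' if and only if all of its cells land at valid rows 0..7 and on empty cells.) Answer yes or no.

Answer: yes

Derivation:
Drop 1: J rot1 at col 3 lands with bottom-row=0; cleared 0 line(s) (total 0); column heights now [0 0 0 3 3 0], max=3
Drop 2: I rot3 at col 0 lands with bottom-row=0; cleared 0 line(s) (total 0); column heights now [4 0 0 3 3 0], max=4
Drop 3: T rot2 at col 2 lands with bottom-row=3; cleared 0 line(s) (total 0); column heights now [4 0 5 5 5 0], max=5
Drop 4: T rot0 at col 0 lands with bottom-row=5; cleared 0 line(s) (total 0); column heights now [6 7 6 5 5 0], max=7
Test piece S rot2 at col 3 (width 3): heights before test = [6 7 6 5 5 0]; fits = True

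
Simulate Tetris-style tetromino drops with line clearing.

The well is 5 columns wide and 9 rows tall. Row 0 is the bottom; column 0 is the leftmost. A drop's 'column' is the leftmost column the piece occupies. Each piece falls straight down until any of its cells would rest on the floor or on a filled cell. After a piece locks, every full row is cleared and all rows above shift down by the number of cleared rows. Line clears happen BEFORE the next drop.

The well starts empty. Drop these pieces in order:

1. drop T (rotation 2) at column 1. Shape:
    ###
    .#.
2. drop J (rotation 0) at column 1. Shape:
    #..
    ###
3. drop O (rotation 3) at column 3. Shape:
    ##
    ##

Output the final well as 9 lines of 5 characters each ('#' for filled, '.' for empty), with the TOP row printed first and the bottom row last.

Answer: .....
.....
.....
.....
...##
.#.##
.###.
.###.
..#..

Derivation:
Drop 1: T rot2 at col 1 lands with bottom-row=0; cleared 0 line(s) (total 0); column heights now [0 2 2 2 0], max=2
Drop 2: J rot0 at col 1 lands with bottom-row=2; cleared 0 line(s) (total 0); column heights now [0 4 3 3 0], max=4
Drop 3: O rot3 at col 3 lands with bottom-row=3; cleared 0 line(s) (total 0); column heights now [0 4 3 5 5], max=5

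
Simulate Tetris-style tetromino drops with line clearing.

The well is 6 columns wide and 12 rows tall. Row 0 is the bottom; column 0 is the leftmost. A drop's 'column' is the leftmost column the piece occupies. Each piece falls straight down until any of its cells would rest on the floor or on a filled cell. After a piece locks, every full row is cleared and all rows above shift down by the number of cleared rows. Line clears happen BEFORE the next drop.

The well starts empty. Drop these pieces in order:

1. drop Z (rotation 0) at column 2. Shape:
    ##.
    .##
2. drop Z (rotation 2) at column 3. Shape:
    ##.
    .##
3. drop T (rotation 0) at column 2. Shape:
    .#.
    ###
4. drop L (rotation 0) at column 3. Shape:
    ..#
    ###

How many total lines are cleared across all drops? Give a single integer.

Answer: 0

Derivation:
Drop 1: Z rot0 at col 2 lands with bottom-row=0; cleared 0 line(s) (total 0); column heights now [0 0 2 2 1 0], max=2
Drop 2: Z rot2 at col 3 lands with bottom-row=1; cleared 0 line(s) (total 0); column heights now [0 0 2 3 3 2], max=3
Drop 3: T rot0 at col 2 lands with bottom-row=3; cleared 0 line(s) (total 0); column heights now [0 0 4 5 4 2], max=5
Drop 4: L rot0 at col 3 lands with bottom-row=5; cleared 0 line(s) (total 0); column heights now [0 0 4 6 6 7], max=7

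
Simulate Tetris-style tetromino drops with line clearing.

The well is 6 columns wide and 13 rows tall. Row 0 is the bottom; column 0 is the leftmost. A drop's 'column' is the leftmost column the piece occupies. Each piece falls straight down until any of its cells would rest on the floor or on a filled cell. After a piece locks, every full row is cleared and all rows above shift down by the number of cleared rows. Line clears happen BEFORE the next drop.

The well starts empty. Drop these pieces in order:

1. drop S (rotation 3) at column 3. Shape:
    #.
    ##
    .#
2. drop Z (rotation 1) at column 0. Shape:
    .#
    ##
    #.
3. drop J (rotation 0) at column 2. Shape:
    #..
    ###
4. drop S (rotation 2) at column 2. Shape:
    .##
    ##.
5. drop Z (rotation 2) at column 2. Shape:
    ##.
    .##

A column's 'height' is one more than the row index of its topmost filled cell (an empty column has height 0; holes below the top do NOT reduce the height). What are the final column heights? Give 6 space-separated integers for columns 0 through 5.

Answer: 2 3 9 9 8 0

Derivation:
Drop 1: S rot3 at col 3 lands with bottom-row=0; cleared 0 line(s) (total 0); column heights now [0 0 0 3 2 0], max=3
Drop 2: Z rot1 at col 0 lands with bottom-row=0; cleared 0 line(s) (total 0); column heights now [2 3 0 3 2 0], max=3
Drop 3: J rot0 at col 2 lands with bottom-row=3; cleared 0 line(s) (total 0); column heights now [2 3 5 4 4 0], max=5
Drop 4: S rot2 at col 2 lands with bottom-row=5; cleared 0 line(s) (total 0); column heights now [2 3 6 7 7 0], max=7
Drop 5: Z rot2 at col 2 lands with bottom-row=7; cleared 0 line(s) (total 0); column heights now [2 3 9 9 8 0], max=9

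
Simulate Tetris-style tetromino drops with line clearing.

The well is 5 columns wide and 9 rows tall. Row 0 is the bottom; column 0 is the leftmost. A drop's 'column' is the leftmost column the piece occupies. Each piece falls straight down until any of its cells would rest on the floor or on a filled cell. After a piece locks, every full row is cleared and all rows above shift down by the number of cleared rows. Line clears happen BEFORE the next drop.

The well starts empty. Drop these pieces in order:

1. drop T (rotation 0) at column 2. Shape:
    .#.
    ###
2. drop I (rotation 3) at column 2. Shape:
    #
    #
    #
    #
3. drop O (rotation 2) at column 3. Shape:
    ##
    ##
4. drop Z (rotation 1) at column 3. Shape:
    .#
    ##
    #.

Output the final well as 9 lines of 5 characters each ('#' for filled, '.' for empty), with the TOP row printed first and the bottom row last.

Drop 1: T rot0 at col 2 lands with bottom-row=0; cleared 0 line(s) (total 0); column heights now [0 0 1 2 1], max=2
Drop 2: I rot3 at col 2 lands with bottom-row=1; cleared 0 line(s) (total 0); column heights now [0 0 5 2 1], max=5
Drop 3: O rot2 at col 3 lands with bottom-row=2; cleared 0 line(s) (total 0); column heights now [0 0 5 4 4], max=5
Drop 4: Z rot1 at col 3 lands with bottom-row=4; cleared 0 line(s) (total 0); column heights now [0 0 5 6 7], max=7

Answer: .....
.....
....#
...##
..##.
..###
..###
..##.
..###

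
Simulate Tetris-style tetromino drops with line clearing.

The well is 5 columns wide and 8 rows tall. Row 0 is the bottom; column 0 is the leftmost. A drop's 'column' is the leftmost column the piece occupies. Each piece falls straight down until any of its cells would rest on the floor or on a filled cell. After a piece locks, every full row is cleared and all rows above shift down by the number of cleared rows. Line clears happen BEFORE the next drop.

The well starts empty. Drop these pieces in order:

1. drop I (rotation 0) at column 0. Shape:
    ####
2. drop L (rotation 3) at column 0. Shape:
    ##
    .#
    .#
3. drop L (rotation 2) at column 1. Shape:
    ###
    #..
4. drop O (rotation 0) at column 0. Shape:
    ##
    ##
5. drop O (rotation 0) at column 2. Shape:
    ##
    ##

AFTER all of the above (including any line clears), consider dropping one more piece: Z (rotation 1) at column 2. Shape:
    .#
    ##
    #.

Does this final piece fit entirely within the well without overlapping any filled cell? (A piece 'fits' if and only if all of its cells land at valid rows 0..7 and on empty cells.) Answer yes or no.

Drop 1: I rot0 at col 0 lands with bottom-row=0; cleared 0 line(s) (total 0); column heights now [1 1 1 1 0], max=1
Drop 2: L rot3 at col 0 lands with bottom-row=1; cleared 0 line(s) (total 0); column heights now [4 4 1 1 0], max=4
Drop 3: L rot2 at col 1 lands with bottom-row=4; cleared 0 line(s) (total 0); column heights now [4 6 6 6 0], max=6
Drop 4: O rot0 at col 0 lands with bottom-row=6; cleared 0 line(s) (total 0); column heights now [8 8 6 6 0], max=8
Drop 5: O rot0 at col 2 lands with bottom-row=6; cleared 0 line(s) (total 0); column heights now [8 8 8 8 0], max=8
Test piece Z rot1 at col 2 (width 2): heights before test = [8 8 8 8 0]; fits = False

Answer: no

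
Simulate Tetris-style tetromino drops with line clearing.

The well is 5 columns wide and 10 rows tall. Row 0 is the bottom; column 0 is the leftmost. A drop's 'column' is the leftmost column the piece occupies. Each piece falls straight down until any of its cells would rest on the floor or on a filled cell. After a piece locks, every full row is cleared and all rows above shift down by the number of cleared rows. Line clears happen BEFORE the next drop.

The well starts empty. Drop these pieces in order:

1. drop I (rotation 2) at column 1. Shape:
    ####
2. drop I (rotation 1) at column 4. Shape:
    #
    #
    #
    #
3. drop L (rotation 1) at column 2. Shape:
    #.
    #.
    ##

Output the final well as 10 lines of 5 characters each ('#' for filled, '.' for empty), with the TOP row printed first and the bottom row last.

Answer: .....
.....
.....
.....
.....
....#
..#.#
..#.#
..###
.####

Derivation:
Drop 1: I rot2 at col 1 lands with bottom-row=0; cleared 0 line(s) (total 0); column heights now [0 1 1 1 1], max=1
Drop 2: I rot1 at col 4 lands with bottom-row=1; cleared 0 line(s) (total 0); column heights now [0 1 1 1 5], max=5
Drop 3: L rot1 at col 2 lands with bottom-row=1; cleared 0 line(s) (total 0); column heights now [0 1 4 2 5], max=5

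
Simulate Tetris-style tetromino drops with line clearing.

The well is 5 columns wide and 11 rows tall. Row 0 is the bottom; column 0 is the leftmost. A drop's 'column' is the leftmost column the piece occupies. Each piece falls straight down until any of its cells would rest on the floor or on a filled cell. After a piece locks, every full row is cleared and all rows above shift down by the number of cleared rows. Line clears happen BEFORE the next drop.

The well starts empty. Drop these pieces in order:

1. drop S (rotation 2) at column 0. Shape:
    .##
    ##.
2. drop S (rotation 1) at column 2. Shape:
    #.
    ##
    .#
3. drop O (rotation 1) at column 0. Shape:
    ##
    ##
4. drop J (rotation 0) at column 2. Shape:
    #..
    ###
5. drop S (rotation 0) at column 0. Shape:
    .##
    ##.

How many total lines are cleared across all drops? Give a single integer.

Drop 1: S rot2 at col 0 lands with bottom-row=0; cleared 0 line(s) (total 0); column heights now [1 2 2 0 0], max=2
Drop 2: S rot1 at col 2 lands with bottom-row=1; cleared 0 line(s) (total 0); column heights now [1 2 4 3 0], max=4
Drop 3: O rot1 at col 0 lands with bottom-row=2; cleared 0 line(s) (total 0); column heights now [4 4 4 3 0], max=4
Drop 4: J rot0 at col 2 lands with bottom-row=4; cleared 0 line(s) (total 0); column heights now [4 4 6 5 5], max=6
Drop 5: S rot0 at col 0 lands with bottom-row=5; cleared 0 line(s) (total 0); column heights now [6 7 7 5 5], max=7

Answer: 0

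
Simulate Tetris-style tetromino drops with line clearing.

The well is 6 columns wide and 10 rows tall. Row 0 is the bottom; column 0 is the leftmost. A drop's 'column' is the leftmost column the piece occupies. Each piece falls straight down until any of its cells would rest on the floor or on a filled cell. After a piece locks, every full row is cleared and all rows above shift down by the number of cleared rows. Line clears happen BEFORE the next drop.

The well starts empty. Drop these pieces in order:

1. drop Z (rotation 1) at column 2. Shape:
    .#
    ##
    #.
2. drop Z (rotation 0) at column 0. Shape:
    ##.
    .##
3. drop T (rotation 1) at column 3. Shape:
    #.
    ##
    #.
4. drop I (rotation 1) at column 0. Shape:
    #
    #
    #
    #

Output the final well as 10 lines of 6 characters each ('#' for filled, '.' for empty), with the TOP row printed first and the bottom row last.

Drop 1: Z rot1 at col 2 lands with bottom-row=0; cleared 0 line(s) (total 0); column heights now [0 0 2 3 0 0], max=3
Drop 2: Z rot0 at col 0 lands with bottom-row=2; cleared 0 line(s) (total 0); column heights now [4 4 3 3 0 0], max=4
Drop 3: T rot1 at col 3 lands with bottom-row=3; cleared 0 line(s) (total 0); column heights now [4 4 3 6 5 0], max=6
Drop 4: I rot1 at col 0 lands with bottom-row=4; cleared 0 line(s) (total 0); column heights now [8 4 3 6 5 0], max=8

Answer: ......
......
#.....
#.....
#..#..
#..##.
##.#..
.###..
..##..
..#...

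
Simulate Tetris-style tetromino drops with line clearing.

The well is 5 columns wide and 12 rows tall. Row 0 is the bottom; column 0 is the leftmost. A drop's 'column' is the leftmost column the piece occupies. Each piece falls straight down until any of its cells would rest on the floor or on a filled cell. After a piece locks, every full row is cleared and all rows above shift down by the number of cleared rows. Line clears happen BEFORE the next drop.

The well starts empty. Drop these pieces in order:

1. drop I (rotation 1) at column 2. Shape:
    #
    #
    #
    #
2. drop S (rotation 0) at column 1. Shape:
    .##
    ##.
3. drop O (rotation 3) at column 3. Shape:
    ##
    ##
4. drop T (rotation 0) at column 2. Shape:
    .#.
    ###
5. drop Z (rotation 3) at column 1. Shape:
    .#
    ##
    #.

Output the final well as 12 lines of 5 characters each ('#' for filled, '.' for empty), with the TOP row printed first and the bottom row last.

Drop 1: I rot1 at col 2 lands with bottom-row=0; cleared 0 line(s) (total 0); column heights now [0 0 4 0 0], max=4
Drop 2: S rot0 at col 1 lands with bottom-row=4; cleared 0 line(s) (total 0); column heights now [0 5 6 6 0], max=6
Drop 3: O rot3 at col 3 lands with bottom-row=6; cleared 0 line(s) (total 0); column heights now [0 5 6 8 8], max=8
Drop 4: T rot0 at col 2 lands with bottom-row=8; cleared 0 line(s) (total 0); column heights now [0 5 9 10 9], max=10
Drop 5: Z rot3 at col 1 lands with bottom-row=8; cleared 0 line(s) (total 0); column heights now [0 10 11 10 9], max=11

Answer: .....
..#..
.###.
.####
...##
...##
..##.
.##..
..#..
..#..
..#..
..#..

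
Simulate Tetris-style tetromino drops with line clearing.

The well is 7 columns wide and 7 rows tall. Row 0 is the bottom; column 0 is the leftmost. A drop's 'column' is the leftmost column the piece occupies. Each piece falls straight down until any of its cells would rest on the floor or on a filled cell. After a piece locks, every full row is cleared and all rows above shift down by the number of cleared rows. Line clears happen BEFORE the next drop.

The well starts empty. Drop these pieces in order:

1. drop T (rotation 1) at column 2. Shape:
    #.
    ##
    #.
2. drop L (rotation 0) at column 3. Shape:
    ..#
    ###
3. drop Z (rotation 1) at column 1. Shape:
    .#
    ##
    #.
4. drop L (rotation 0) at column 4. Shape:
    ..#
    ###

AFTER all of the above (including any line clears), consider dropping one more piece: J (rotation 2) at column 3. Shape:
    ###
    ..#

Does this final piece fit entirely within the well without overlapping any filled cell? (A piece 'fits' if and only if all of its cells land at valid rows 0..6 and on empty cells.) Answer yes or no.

Drop 1: T rot1 at col 2 lands with bottom-row=0; cleared 0 line(s) (total 0); column heights now [0 0 3 2 0 0 0], max=3
Drop 2: L rot0 at col 3 lands with bottom-row=2; cleared 0 line(s) (total 0); column heights now [0 0 3 3 3 4 0], max=4
Drop 3: Z rot1 at col 1 lands with bottom-row=2; cleared 0 line(s) (total 0); column heights now [0 4 5 3 3 4 0], max=5
Drop 4: L rot0 at col 4 lands with bottom-row=4; cleared 0 line(s) (total 0); column heights now [0 4 5 3 5 5 6], max=6
Test piece J rot2 at col 3 (width 3): heights before test = [0 4 5 3 5 5 6]; fits = True

Answer: yes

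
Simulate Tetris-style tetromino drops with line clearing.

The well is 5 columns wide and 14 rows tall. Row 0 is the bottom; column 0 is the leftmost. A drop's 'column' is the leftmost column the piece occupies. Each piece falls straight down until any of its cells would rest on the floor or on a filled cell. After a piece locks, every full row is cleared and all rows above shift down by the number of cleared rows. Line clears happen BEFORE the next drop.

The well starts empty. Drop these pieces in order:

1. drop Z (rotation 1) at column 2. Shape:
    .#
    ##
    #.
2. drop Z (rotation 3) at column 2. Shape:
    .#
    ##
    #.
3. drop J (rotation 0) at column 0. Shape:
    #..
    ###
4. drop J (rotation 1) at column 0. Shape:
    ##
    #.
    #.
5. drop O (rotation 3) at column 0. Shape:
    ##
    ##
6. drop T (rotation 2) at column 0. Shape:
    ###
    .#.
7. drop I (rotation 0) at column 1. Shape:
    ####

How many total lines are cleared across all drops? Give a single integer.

Answer: 0

Derivation:
Drop 1: Z rot1 at col 2 lands with bottom-row=0; cleared 0 line(s) (total 0); column heights now [0 0 2 3 0], max=3
Drop 2: Z rot3 at col 2 lands with bottom-row=2; cleared 0 line(s) (total 0); column heights now [0 0 4 5 0], max=5
Drop 3: J rot0 at col 0 lands with bottom-row=4; cleared 0 line(s) (total 0); column heights now [6 5 5 5 0], max=6
Drop 4: J rot1 at col 0 lands with bottom-row=6; cleared 0 line(s) (total 0); column heights now [9 9 5 5 0], max=9
Drop 5: O rot3 at col 0 lands with bottom-row=9; cleared 0 line(s) (total 0); column heights now [11 11 5 5 0], max=11
Drop 6: T rot2 at col 0 lands with bottom-row=11; cleared 0 line(s) (total 0); column heights now [13 13 13 5 0], max=13
Drop 7: I rot0 at col 1 lands with bottom-row=13; cleared 0 line(s) (total 0); column heights now [13 14 14 14 14], max=14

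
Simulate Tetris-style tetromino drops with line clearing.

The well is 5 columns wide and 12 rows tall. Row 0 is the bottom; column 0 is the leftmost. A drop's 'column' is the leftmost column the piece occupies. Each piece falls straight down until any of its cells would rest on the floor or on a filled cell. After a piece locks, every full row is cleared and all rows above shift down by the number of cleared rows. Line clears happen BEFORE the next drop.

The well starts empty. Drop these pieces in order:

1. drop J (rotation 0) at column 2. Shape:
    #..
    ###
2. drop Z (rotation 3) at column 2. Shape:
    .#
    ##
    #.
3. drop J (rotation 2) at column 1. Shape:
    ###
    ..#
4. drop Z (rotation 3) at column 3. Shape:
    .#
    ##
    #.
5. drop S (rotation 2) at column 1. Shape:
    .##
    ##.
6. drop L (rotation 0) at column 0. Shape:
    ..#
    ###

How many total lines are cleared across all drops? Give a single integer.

Answer: 0

Derivation:
Drop 1: J rot0 at col 2 lands with bottom-row=0; cleared 0 line(s) (total 0); column heights now [0 0 2 1 1], max=2
Drop 2: Z rot3 at col 2 lands with bottom-row=2; cleared 0 line(s) (total 0); column heights now [0 0 4 5 1], max=5
Drop 3: J rot2 at col 1 lands with bottom-row=5; cleared 0 line(s) (total 0); column heights now [0 7 7 7 1], max=7
Drop 4: Z rot3 at col 3 lands with bottom-row=7; cleared 0 line(s) (total 0); column heights now [0 7 7 9 10], max=10
Drop 5: S rot2 at col 1 lands with bottom-row=8; cleared 0 line(s) (total 0); column heights now [0 9 10 10 10], max=10
Drop 6: L rot0 at col 0 lands with bottom-row=10; cleared 0 line(s) (total 0); column heights now [11 11 12 10 10], max=12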